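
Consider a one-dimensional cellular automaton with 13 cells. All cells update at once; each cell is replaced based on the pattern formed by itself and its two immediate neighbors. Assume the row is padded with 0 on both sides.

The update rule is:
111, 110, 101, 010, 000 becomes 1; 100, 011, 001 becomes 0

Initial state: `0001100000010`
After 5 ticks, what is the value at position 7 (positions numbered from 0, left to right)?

1100101111010
0100110111110
0100011011110
0101001101110
0111000110110
position 7 holds 1

1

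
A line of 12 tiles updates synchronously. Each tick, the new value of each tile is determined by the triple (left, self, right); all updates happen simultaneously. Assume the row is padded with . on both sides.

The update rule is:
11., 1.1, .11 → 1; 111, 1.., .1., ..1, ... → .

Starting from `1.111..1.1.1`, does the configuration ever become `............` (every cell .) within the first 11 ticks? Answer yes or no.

yes

.11.1...1.1.
.111.....1..
.1.1........
..1.........
............
all cells are . at tick 5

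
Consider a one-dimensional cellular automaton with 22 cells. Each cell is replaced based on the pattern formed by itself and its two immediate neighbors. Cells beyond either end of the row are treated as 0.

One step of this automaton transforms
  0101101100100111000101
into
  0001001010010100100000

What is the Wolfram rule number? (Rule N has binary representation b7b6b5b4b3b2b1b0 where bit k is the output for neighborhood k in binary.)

position 14: 111 → 0  (bit 7 = 0)
position 4: 110 → 0  (bit 6 = 0)
position 2: 101 → 0  (bit 5 = 0)
position 8: 100 → 1  (bit 4 = 1)
position 3: 011 → 1  (bit 3 = 1)
position 1: 010 → 0  (bit 2 = 0)
position 0: 001 → 0  (bit 1 = 0)
position 17: 000 → 0  (bit 0 = 0)
bits b7..b0 = 00011000 = 24

24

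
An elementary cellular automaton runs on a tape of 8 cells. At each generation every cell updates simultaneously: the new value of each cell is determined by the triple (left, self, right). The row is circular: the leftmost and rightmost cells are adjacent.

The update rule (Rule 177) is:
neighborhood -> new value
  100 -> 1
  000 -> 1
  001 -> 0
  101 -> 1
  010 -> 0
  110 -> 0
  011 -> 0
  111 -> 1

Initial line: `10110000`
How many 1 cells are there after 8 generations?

3

01001110
00100101
10010010
01001001
10100100
01010010
00101001
10010100
count of 1: 3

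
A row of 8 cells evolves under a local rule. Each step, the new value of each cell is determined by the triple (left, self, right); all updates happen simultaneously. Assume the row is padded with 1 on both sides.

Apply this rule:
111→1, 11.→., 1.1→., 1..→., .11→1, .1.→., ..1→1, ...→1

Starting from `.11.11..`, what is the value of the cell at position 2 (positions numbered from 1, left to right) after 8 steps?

1

.1..1..1
...1..11
.11..111
.1..1111
...11111
.1111111
.1111111  (fixed point — unchanged through step 8)
position 2 holds 1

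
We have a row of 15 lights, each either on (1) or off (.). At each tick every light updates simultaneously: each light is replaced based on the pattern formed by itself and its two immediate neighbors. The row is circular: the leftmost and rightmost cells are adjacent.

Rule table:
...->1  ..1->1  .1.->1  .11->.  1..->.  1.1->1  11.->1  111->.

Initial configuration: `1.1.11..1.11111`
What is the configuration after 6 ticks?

tick 1: 1111.1.111.....
tick 2: ...1111..1.1111
tick 3: .11...1.111...1
tick 4: 1.1.1111..1.111
tick 5: 1111...1.111...
tick 6: ...1.1111..1.11

...1.1111..1.11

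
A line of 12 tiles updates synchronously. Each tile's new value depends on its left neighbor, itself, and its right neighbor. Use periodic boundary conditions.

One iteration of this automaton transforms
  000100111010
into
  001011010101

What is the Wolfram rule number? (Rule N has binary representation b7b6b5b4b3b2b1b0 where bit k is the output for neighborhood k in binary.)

position 7: 111 → 1  (bit 7 = 1)
position 8: 110 → 0  (bit 6 = 0)
position 9: 101 → 1  (bit 5 = 1)
position 4: 100 → 1  (bit 4 = 1)
position 6: 011 → 0  (bit 3 = 0)
position 3: 010 → 0  (bit 2 = 0)
position 2: 001 → 1  (bit 1 = 1)
position 0: 000 → 0  (bit 0 = 0)
bits b7..b0 = 10110010 = 178

178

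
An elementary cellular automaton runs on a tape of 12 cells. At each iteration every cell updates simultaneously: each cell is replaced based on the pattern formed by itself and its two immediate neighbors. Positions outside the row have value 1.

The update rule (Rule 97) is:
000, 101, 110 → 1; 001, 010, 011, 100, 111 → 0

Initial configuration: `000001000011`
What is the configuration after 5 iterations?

011100011000
100101001010
100010000101
101000110010
110010010001

110010010001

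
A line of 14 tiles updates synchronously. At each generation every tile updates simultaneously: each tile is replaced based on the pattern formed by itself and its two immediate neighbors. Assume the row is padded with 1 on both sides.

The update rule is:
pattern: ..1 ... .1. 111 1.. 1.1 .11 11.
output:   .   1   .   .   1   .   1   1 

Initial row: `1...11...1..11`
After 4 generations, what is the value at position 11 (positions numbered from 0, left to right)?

.

111.1111..1.1.
..1.1..11.....
1....1.111111.
1111...1....1.
position 11 holds .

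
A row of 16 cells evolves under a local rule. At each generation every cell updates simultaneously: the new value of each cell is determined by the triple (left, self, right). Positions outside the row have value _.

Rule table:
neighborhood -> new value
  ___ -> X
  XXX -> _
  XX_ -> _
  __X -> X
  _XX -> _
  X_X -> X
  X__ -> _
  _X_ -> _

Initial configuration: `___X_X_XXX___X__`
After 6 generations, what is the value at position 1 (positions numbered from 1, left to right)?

_

generation 1: XXX_X_X____XX__X
generation 2: ___X_X__XXX___X_
generation 3: XXX_X__X____XX__
generation 4: ___X__X__XXX___X
generation 5: XXX__X__X____XX_
generation 6: ____X__X__XXX___
position 1 holds _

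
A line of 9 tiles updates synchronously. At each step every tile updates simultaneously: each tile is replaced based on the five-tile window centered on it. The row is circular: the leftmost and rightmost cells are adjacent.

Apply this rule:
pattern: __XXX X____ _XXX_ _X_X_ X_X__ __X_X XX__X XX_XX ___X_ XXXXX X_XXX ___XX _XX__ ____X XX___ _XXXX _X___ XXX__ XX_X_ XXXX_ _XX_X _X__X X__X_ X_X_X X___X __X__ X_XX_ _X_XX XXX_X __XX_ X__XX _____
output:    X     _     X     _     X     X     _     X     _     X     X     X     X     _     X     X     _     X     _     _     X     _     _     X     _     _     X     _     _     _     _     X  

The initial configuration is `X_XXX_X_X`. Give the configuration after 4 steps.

XXXX__X_X
XX_X__X_X
X__X__X_X
X_____X_X

X_____X_X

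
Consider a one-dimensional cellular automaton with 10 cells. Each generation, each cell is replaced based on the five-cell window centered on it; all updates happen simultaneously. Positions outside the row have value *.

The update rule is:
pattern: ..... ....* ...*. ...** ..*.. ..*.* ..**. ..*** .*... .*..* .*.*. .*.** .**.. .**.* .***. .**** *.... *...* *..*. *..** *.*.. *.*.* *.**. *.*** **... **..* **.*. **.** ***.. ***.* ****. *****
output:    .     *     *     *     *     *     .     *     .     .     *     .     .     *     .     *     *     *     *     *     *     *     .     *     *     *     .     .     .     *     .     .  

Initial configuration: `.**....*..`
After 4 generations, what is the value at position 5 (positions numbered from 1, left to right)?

*

...*****.*
*****..*.*
.....***.*
**.***.*.*
position 5 holds *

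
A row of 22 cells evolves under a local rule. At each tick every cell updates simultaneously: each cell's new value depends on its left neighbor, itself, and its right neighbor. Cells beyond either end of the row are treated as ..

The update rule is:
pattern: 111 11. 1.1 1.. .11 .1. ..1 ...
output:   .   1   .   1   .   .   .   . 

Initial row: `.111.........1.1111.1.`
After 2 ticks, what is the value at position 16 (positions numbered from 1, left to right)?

.

tick 1: ...11.............1..1
tick 2: ....11.............1..
position 16 holds .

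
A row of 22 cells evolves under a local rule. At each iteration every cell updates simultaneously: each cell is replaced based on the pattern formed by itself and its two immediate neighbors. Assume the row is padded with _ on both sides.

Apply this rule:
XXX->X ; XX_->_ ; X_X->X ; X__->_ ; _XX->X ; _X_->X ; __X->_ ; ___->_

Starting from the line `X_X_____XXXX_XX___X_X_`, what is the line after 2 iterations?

XX______XX_XX_____XX__

XXX_____XXX_XX____XXX_
XX______XX_XX_____XX__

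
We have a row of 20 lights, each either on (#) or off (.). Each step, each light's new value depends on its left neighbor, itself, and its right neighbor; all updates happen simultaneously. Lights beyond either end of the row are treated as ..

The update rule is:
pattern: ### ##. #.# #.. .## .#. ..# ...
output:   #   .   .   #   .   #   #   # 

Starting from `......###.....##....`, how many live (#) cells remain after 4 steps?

######.#.#####..####
.####..#..###.##.##.
#.##.#####.#.......#
#.....###..#########
count of #: 13

13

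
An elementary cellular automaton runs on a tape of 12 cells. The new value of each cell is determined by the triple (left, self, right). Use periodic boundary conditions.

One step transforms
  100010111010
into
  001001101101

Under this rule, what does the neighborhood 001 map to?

0

At position 3 the neighborhood is 001; the next row has 0 there.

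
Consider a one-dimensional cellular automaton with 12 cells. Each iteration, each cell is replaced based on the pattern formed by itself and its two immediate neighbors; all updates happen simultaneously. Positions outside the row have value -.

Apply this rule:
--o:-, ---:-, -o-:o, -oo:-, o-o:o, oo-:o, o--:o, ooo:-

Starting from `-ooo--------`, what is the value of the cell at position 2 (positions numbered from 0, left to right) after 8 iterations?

-

---oo-------
----oo------
-----oo-----
------oo----
-------oo---
--------oo--
---------oo-
----------oo
position 2 holds -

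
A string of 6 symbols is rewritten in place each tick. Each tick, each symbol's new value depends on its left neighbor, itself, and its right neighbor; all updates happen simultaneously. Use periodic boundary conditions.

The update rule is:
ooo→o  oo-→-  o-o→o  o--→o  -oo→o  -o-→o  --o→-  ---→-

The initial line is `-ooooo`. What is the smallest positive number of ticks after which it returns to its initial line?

ooooo-
oooo-o
ooo-oo
oo-ooo
o-oooo
-ooooo

6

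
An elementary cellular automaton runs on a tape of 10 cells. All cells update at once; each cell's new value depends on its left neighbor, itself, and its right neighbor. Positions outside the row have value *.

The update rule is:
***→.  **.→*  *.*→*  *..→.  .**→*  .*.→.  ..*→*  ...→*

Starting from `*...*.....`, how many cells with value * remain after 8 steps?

*.**..****
****.**...
...****.**
.***..***.
**.*.**.**
.**.*****.
*****...**
....*.***.
count of *: 4

4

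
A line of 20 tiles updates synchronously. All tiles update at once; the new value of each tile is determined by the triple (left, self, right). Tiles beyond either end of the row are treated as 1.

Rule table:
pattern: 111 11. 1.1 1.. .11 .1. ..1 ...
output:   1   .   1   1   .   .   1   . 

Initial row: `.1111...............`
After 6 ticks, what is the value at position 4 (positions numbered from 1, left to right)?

1.11.1.............1
.1..1.1...........1.
1.11.1.1.........1.1
.1..1.1.1.......1.1.
1.11.1.1.1.....1.1.1
.1..1.1.1.1...1.1.1.
position 4 holds .

.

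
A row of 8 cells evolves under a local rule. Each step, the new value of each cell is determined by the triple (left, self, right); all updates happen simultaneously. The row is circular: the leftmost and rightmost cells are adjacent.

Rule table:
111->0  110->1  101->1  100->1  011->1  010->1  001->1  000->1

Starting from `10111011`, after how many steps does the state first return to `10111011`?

2

11101110
10111011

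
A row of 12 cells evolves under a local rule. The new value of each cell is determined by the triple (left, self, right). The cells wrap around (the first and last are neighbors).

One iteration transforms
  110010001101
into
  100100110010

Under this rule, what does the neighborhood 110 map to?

At position 1 the neighborhood is 110; the next row has 0 there.

0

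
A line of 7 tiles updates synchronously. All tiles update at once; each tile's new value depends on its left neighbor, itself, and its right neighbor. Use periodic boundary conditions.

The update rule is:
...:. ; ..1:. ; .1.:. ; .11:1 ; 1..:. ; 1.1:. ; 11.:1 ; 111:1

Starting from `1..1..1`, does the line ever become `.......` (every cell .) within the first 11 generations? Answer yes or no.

no

1.....1
1.....1  (fixed point — unchanged through generation 11)
generation 11 is 1.....1, still not uniform .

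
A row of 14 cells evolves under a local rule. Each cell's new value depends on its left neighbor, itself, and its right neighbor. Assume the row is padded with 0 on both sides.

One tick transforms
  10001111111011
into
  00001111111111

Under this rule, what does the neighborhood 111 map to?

At position 5 the neighborhood is 111; the next row has 1 there.

1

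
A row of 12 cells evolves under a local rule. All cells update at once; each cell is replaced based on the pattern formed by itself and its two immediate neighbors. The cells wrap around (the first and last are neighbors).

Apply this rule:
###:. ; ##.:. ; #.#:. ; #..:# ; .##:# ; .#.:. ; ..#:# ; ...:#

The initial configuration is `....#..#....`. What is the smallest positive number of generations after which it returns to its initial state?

24

####.##.####
.....#..#...
#####.##.###
......#..#..
######.##.##
.......#..#.
#######.##.#
........#..#
########.##.
#........#..
.########.##
.#........#.
#.########.#
..#........#
##.########.
#..#........
.##.########
.#..#.......
#.##.#######
..#..#......
##.##.######
...#..#.....
###.##.#####
....#..#....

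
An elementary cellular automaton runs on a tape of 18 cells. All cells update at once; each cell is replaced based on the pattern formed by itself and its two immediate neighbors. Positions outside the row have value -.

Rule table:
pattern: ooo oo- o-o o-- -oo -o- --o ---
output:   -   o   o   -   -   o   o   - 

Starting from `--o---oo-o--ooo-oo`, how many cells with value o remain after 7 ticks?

-oo--o-ooo-o--oo-o
o-o-ooo--ooo-o-ooo
oooo--o-o--oooo--o
---o-oooo-o---o-oo
--ooo---ooo--ooo-o
-o--o--o--o-o--ooo
oo-oo-oo-oooo-o--o
count of o: 12

12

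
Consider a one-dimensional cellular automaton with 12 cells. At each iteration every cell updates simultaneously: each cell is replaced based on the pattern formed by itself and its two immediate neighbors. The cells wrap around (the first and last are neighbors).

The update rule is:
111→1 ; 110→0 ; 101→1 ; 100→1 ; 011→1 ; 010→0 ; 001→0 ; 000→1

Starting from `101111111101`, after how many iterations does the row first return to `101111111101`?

011111111011
111111110110
111111101101
111111011011
111110110111
111101101111
111011011111
110110111111
101101111111
011011111111
110111111110
101111111101

12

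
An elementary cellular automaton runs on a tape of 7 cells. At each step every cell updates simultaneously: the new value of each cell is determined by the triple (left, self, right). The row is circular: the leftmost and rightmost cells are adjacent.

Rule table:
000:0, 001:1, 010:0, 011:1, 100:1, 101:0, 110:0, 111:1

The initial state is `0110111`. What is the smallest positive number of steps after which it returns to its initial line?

0100110
1011101
0011001
1110110
1100100
1011011
0010011
1101110
1001100
0111011
0110010
1101101
1001001
0110111

14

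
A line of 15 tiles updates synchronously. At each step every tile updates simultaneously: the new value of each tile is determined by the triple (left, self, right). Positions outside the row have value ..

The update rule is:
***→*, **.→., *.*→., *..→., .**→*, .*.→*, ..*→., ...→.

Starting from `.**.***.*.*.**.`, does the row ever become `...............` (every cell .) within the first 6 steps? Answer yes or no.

.*..**..*.*.*..
.*..*...*.*.*..
.*..*...*.*.*..  (fixed point — unchanged through step 6)
step 6 is .*..*...*.*.*.., still not uniform .

no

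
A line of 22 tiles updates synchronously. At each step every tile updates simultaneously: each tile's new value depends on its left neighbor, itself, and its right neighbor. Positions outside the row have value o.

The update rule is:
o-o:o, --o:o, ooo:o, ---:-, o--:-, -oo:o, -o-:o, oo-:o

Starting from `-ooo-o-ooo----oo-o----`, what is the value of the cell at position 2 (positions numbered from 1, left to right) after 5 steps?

o

oooooooooo---ooooo---o
oooooooooo--oooooo--oo
oooooooooo-ooooooo-ooo
oooooooooooooooooooooo
oooooooooooooooooooooo
position 2 holds o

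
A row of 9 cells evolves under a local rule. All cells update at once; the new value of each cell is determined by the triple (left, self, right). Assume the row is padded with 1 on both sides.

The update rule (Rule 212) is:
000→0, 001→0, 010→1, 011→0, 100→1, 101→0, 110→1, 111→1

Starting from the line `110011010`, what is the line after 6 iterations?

iteration 1: 111001010
iteration 2: 111101010
iteration 3: 111101010  (fixed point — unchanged through iteration 6)

111101010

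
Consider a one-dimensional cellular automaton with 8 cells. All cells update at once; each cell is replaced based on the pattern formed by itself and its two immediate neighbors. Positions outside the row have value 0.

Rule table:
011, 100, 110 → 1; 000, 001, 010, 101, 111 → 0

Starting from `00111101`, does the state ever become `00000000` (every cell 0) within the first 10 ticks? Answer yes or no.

yes

00100100
00010010
00001001
00000100
00000010
00000001
00000000
all cells are 0 at tick 7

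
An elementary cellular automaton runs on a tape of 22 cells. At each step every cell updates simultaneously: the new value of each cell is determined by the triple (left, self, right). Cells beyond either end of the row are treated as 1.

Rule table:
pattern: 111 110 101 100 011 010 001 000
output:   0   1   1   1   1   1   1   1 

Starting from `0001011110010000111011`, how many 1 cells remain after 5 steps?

1111110011111111101110
0000011110000000111011
1111110011111111101110  (repeats step 1; period 2)
step 5: 1111110011111111101110
count of 1: 18

18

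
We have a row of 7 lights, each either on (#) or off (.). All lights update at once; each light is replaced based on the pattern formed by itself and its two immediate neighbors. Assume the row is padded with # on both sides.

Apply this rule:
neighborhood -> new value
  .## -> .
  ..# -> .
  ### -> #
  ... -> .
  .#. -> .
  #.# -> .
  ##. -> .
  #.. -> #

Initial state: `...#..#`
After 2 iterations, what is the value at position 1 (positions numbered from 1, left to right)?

iteration 1: #...#..
iteration 2: .#...#.
position 1 holds .

.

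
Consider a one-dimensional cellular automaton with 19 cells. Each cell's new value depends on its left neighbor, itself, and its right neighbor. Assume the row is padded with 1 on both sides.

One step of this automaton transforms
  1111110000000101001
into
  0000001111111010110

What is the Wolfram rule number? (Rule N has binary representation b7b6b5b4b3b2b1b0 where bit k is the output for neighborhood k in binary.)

51

position 0: 111 → 0  (bit 7 = 0)
position 5: 110 → 0  (bit 6 = 0)
position 14: 101 → 1  (bit 5 = 1)
position 6: 100 → 1  (bit 4 = 1)
position 18: 011 → 0  (bit 3 = 0)
position 13: 010 → 0  (bit 2 = 0)
position 12: 001 → 1  (bit 1 = 1)
position 7: 000 → 1  (bit 0 = 1)
bits b7..b0 = 00110011 = 51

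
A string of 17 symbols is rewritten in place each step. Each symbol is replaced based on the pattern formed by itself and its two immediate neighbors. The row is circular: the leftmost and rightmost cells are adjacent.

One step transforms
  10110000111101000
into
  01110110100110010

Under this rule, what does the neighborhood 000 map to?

1

At position 5 the neighborhood is 000; the next row has 1 there.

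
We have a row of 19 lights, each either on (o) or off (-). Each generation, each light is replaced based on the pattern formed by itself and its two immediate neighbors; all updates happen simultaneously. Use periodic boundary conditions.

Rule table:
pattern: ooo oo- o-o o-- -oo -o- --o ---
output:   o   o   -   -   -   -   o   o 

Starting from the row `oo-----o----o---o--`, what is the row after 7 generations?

-o-oooo--ooo--oo--o
----ooo-o-oo-o-o-o-
oooo-oo----o-------
-ooo--o-ooo--oooooo
--oo-o---oo-o-ooooo
-o-o---oo-o----oooo
-----oo-o---ooo-ooo

-----oo-o---ooo-ooo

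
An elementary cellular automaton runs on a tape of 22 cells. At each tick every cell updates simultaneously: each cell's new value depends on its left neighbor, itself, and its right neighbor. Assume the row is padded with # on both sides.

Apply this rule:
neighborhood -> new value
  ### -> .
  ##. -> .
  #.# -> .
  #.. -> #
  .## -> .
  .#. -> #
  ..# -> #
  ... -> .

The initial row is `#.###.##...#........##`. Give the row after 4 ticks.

tick 1: ........#.###......#..
tick 2: #......##....#....####
tick 3: .#....#..#..###..#....
tick 4: .##..#######...####..#

.##..#######...####..#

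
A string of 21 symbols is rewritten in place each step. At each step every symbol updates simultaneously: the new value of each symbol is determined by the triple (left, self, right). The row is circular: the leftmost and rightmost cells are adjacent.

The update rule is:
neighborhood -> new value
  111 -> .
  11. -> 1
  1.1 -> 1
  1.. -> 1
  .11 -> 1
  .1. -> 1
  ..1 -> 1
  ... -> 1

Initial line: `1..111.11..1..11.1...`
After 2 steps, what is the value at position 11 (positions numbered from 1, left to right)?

1111.1111111111111111
...111...............
position 11 holds .

.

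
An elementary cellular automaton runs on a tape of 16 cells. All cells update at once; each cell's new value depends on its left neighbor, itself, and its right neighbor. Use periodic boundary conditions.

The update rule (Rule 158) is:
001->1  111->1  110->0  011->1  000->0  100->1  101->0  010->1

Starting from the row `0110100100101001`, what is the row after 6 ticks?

1111110011100111

0100111111101111
0111111111001110
1111111110111101
1111111100111001
1111111011110111
1111110011100111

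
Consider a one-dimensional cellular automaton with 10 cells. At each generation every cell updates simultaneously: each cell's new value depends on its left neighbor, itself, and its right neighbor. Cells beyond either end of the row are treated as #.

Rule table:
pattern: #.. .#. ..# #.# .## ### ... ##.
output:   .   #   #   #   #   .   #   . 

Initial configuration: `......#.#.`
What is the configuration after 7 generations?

.#########
##........
...#######
.###......
##...#####
...###....
.###...###

.###...###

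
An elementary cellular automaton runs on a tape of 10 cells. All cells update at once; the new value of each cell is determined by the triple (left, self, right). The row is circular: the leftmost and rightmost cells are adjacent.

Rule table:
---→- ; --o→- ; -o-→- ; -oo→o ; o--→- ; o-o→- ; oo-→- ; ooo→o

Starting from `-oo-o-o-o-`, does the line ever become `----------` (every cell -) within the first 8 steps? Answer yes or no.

-o--------
----------
all cells are - at step 2

yes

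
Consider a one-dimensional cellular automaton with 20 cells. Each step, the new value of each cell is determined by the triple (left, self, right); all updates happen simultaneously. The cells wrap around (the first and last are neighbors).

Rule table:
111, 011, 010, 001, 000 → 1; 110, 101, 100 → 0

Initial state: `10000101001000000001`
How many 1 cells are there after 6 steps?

00111101011011111111
01111001010011111110
11110011010111111100
11100110010111111001
11001100110111110011
10011001100111100111
count of 1: 12

12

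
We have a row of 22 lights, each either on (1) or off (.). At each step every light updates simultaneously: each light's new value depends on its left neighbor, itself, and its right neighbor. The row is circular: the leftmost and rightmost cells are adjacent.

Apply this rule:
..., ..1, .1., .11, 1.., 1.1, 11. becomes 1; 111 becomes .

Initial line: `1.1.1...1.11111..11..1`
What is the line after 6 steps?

..........11111.......

11111111111...11111111
..........11111.......
11111111111...11111111  (repeats step 1; period 2)
step 6: ..........11111.......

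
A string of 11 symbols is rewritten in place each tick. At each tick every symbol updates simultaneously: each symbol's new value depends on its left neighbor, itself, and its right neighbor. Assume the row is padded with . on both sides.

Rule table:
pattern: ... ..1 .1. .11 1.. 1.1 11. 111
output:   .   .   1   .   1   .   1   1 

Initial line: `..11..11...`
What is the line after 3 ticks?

.....11..11

...11..11..
....11..11.
.....11..11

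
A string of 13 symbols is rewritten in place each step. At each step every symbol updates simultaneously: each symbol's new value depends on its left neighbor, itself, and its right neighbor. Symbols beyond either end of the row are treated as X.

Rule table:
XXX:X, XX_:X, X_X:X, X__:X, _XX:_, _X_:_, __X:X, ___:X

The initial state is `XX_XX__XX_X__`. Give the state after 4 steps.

step 1: XXX_XXX_XX_XX
step 2: XXXX_XXX_XX_X
step 3: XXXXX_XXX_XX_
step 4: XXXXXX_XXX_XX

XXXXXX_XXX_XX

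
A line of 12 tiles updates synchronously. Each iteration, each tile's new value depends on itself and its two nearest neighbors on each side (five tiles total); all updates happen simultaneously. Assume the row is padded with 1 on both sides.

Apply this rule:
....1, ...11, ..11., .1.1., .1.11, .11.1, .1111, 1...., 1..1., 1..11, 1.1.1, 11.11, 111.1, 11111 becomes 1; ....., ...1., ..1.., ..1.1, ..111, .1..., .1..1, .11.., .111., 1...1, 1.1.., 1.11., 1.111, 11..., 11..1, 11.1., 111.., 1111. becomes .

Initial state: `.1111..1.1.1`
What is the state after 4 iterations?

iteration 1: 1.1...1.111.
iteration 2: 1......1..11
iteration 3: ..1..1...1.1
iteration 4: .1..1.....1.

.1..1.....1.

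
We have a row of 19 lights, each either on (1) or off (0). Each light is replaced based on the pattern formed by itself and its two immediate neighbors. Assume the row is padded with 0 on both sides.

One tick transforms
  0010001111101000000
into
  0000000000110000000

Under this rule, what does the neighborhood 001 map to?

At position 1 the neighborhood is 001; the next row has 0 there.

0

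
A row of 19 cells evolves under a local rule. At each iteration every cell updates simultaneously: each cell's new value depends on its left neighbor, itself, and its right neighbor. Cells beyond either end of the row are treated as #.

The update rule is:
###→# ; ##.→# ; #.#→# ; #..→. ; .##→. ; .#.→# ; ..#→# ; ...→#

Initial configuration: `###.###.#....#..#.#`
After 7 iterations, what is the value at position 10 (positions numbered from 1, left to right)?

#

####.####.####.###.
#####.####.####.###
######.####.####.##
#######.####.####.#
########.####.####.
#########.####.####
##########.####.###
position 10 holds #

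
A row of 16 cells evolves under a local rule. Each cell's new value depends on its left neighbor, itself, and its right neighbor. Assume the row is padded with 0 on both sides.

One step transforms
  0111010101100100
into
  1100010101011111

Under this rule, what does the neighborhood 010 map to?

At position 5 the neighborhood is 010; the next row has 1 there.

1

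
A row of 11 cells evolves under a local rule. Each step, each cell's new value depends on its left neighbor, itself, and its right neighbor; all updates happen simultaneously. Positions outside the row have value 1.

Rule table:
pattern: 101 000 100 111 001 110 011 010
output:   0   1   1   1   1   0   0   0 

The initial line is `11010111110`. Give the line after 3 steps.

00111000001

step 1: 10000011100
step 2: 01111101011
step 3: 00111000001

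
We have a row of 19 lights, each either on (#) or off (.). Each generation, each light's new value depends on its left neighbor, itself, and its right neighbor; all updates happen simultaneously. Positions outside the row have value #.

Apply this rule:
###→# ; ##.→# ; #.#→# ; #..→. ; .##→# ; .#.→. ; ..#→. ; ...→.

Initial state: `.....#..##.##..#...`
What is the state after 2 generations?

........#####......
........#####......

........#####......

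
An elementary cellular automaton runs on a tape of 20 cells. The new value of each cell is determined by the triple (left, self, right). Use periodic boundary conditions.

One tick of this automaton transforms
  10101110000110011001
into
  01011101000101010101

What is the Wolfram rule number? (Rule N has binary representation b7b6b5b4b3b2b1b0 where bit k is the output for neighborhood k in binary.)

position 5: 111 → 1  (bit 7 = 1)
position 0: 110 → 0  (bit 6 = 0)
position 1: 101 → 1  (bit 5 = 1)
position 7: 100 → 1  (bit 4 = 1)
position 4: 011 → 1  (bit 3 = 1)
position 2: 010 → 0  (bit 2 = 0)
position 10: 001 → 0  (bit 1 = 0)
position 8: 000 → 0  (bit 0 = 0)
bits b7..b0 = 10111000 = 184

184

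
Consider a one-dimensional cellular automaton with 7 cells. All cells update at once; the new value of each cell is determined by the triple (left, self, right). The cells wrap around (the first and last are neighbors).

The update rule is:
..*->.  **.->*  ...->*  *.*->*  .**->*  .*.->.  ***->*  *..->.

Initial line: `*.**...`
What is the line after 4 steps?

.***.*.
.****..
.****.*
******.

******.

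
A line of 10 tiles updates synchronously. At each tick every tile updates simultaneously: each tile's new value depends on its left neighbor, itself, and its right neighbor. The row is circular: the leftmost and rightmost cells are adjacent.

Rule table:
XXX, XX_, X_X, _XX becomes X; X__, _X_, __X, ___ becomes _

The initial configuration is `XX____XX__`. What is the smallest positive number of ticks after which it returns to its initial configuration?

1

XX____XX__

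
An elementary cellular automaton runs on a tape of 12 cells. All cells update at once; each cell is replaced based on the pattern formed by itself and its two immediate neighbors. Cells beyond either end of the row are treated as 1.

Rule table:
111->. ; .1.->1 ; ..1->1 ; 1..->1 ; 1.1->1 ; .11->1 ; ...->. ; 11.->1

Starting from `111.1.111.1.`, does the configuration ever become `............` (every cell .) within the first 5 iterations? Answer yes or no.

yes

..11111.1111
111...111...
..11.11.11.1
111111111111
............
all cells are . at iteration 5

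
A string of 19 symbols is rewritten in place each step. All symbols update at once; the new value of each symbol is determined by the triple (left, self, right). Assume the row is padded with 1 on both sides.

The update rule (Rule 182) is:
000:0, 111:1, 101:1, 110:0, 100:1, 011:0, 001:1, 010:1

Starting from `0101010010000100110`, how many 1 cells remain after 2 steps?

15

step 1: 1111111111001111001
step 2: 1111111110110110110
count of 1: 15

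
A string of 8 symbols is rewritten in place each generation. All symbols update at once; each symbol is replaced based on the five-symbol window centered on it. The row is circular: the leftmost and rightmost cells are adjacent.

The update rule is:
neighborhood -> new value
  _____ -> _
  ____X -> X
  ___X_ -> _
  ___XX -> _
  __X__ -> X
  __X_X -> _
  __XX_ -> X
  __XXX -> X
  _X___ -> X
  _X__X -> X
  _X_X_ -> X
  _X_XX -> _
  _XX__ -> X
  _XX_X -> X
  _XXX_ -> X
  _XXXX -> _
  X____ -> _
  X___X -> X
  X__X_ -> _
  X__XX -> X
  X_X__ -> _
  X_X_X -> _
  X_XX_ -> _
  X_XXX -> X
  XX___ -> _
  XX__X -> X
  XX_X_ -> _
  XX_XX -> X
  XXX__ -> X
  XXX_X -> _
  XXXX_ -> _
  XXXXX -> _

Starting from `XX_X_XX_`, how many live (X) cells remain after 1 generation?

_X____XX
count of X: 3

3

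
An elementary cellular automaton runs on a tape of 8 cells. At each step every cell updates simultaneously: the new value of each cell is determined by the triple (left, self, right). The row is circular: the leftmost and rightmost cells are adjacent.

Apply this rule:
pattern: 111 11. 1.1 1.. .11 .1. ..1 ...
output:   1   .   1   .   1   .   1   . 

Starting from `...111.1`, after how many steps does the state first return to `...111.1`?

8

step 1: ..111.1.
step 2: .111.1..
step 3: 111.1...
step 4: 11.1...1
step 5: 1.1...11
step 6: .1...111
step 7: 1...111.
step 8: ...111.1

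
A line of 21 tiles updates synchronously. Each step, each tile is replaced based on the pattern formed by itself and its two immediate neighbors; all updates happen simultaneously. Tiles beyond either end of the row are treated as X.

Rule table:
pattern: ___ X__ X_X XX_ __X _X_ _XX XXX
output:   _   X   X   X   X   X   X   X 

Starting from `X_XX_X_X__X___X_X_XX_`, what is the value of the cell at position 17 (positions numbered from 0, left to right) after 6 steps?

X

XXXXXXXXXXXX_XXXXXXXX
XXXXXXXXXXXXXXXXXXXXX
XXXXXXXXXXXXXXXXXXXXX  (fixed point — unchanged through step 6)
position 17 holds X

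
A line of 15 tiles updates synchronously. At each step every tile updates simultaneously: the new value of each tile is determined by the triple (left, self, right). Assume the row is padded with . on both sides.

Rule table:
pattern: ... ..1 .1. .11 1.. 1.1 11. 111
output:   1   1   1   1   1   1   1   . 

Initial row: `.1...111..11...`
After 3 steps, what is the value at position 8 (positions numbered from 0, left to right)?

step 1: 111111.11111111
step 2: 1....111......1
step 3: 111111.11111111
position 8 holds 1

1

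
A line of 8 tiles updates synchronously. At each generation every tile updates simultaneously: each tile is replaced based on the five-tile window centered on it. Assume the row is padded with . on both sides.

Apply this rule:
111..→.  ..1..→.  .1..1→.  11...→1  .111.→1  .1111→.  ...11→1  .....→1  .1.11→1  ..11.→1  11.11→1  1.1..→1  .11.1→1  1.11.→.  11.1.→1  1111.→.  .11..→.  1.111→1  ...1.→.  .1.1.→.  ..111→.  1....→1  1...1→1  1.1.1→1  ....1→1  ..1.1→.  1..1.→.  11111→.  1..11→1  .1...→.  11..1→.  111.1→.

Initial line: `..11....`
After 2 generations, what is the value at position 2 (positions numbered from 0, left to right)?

111.1111
.1.11...
position 2 holds .

.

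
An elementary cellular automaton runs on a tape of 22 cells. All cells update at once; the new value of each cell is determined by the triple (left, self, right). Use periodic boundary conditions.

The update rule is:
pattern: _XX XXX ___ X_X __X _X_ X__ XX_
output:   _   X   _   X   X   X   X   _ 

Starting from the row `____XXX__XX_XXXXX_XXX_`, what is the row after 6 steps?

___X_X_XX__X_XXX_X_X_X
X_XXXXX__XXXX_X_XXXXXX
_X_XXX_XX_XX_XXX_XXXXX
XXX_X_X__X__X_X_X_XXX_
_X_XXXXXXXXXXXXXXX_X_X
XXX_XXXXXXXXXXXXX_XXXX

XXX_XXXXXXXXXXXXX_XXXX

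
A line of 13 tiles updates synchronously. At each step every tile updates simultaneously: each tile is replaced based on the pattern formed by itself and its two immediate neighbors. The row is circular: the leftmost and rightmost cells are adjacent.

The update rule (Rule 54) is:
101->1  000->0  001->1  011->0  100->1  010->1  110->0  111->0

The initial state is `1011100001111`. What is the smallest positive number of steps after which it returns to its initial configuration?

4

step 1: 0100010010000
step 2: 1110111111000
step 3: 0001000000101
step 4: 1011100001111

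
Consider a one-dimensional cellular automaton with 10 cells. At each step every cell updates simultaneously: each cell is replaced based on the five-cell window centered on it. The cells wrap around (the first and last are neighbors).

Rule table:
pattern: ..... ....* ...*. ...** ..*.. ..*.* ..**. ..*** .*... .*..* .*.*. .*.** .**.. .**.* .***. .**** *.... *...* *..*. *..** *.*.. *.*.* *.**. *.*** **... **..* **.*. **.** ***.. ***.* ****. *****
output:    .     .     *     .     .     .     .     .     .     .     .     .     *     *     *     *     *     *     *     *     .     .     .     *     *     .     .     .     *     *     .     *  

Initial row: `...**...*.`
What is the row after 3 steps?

step 1: *...****..
step 2: ..*..*.*.*
step 3: .*..*.....

.*..*.....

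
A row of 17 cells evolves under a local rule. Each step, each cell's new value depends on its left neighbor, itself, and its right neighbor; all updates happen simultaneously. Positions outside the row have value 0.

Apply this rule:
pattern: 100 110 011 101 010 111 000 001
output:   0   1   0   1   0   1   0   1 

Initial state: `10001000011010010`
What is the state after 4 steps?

step 1: 00010000101100100
step 2: 00100001010101000
step 3: 01000010101010000
step 4: 10000101010100000

10000101010100000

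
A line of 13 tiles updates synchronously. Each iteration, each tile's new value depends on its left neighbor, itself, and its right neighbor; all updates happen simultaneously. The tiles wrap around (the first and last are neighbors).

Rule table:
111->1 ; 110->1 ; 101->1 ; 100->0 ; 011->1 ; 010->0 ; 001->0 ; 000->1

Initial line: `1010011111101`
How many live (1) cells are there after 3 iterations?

1100011111111
1101011111111
1110111111111
count of 1: 12

12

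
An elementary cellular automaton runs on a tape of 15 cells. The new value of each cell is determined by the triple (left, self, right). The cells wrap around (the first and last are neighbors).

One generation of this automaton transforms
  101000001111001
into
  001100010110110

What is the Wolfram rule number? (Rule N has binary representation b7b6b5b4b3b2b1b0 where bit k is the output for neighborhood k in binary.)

position 9: 111 → 1  (bit 7 = 1)
position 0: 110 → 0  (bit 6 = 0)
position 1: 101 → 0  (bit 5 = 0)
position 3: 100 → 1  (bit 4 = 1)
position 8: 011 → 0  (bit 3 = 0)
position 2: 010 → 1  (bit 2 = 1)
position 7: 001 → 1  (bit 1 = 1)
position 4: 000 → 0  (bit 0 = 0)
bits b7..b0 = 10010110 = 150

150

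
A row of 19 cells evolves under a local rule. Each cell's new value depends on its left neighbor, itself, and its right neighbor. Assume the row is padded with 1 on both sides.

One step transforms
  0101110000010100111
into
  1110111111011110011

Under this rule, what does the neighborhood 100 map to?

At position 6 the neighborhood is 100; the next row has 1 there.

1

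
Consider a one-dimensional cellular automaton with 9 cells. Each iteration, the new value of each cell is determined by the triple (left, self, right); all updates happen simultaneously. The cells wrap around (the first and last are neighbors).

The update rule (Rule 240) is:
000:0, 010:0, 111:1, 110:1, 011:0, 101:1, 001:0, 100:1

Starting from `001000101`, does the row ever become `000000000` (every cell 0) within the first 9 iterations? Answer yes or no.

iteration 1: 100100010
iteration 2: 010010001
iteration 3: 101001000
iteration 4: 010100100
iteration 5: 001010010
iteration 6: 000101001
iteration 7: 100010100
iteration 8: 010001010
iteration 9: 001000101
iteration 9 is 001000101, still not uniform 0

no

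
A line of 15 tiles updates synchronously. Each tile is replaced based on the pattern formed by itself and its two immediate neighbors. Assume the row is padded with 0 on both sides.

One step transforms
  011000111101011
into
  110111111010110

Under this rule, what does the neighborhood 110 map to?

0

At position 2 the neighborhood is 110; the next row has 0 there.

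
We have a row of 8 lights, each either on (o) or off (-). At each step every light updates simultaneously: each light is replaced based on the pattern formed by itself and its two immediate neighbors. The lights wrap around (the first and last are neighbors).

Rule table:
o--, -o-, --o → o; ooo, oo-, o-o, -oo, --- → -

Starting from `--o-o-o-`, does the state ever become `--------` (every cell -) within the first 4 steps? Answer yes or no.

-oo-o-oo
----o---
---ooo--
--o---o-
step 4 is --o---o-, still not uniform -

no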